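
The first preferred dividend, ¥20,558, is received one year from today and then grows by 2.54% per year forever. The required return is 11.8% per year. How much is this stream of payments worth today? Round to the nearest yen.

¥222,009

Periodic rate r = 0.118 per year.
Growing perpetuity (Gordon): PV = PMT₁ / (r − g) = 20,558 / (r − 0.0254) = ¥222,009.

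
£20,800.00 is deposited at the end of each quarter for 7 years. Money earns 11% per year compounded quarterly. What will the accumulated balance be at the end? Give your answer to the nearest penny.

£860,308.29

This is an ordinary annuity: 28 deposits of £20,800.00 at the end of each quarter.
Periodic rate r = 0.11/4 per quarter; n is counted in quarters.
FV = PMT × [((1+r)^n − 1)/r] = 20,800 × [(1+r)^28 − 1] / r = £860,308.29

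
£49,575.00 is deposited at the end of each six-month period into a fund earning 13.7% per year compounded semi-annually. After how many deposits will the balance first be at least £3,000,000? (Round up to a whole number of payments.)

25 payments

Periodic rate r = 0.137/2 per half-year; n is counted in half-years.
Ordinary annuity FV: 3,000,000 = 49,575 × [((1+r)^n − 1)/r].
(1+r)^n = 1 + 3,000,000 × r / 49,575, so n = ln(1 + 3,000,000·r/49,575) / ln(1+r) = 24.72.
Round up to a whole number of payments: n = 25.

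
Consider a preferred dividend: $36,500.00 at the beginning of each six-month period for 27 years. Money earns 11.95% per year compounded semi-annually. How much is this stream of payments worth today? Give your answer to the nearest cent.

$619,183.58

This is an annuity due: 54 payments of $36,500.00 at the beginning of each six-month period.
Periodic rate r = 0.1195/2 per half-year; n is counted in half-years.
PV = PMT × [(1 − (1+r)^−n)/r] × (1+r) = 36,500 × [1 − (1+r)^−54] / r × (1+r) = $619,183.58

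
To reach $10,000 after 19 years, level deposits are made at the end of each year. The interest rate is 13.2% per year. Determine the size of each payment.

$138.28

Level ordinary annuity; solve FV = PMT × [((1+r)^n − 1)/r] for PMT.
Periodic rate r = 0.132 per year.
With n = 19: PMT = 10,000 / ([((1+r)^n − 1)/r]) = $138.28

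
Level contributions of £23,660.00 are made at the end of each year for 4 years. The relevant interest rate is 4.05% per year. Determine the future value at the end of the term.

This is an ordinary annuity: 4 deposits of £23,660.00 at the end of each year.
Periodic rate r = 0.0405 per year.
FV = PMT × [((1+r)^n − 1)/r] = 23,660 × [(1+r)^4 − 1] / r = £100,546.18

£100,546.18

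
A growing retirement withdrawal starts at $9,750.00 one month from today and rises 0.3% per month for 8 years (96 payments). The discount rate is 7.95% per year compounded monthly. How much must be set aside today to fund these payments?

Periodic rate r = 0.0795/12 per month; n is counted in months.
Growing ordinary annuity: PV = PMT₁ × [1 − ((1+g)/(1+r))^n] / (r − g) = 9,750 × [1 − ((1+0.003)/(1+r))^96] / (r − 0.003) = $787,325.36.

$787,325.36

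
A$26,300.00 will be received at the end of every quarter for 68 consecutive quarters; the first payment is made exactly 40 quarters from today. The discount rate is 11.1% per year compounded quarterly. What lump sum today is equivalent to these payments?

A$275,229.58

Ordinary annuity of 68 payments, first payment at period 40.
Periodic rate r = 0.111/4 per quarter; n is counted in quarters.
The ordinary-annuity PV formula values the stream one period before the first payment (period 39); discount that back 39 periods:
PV₀ = 26,300 × [1 − (1+r)^−68] / r × (1+r)^−39 = A$275,229.58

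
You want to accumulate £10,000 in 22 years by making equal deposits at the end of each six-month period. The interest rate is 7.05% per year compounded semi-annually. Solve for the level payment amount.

Level ordinary annuity; solve FV = PMT × [((1+r)^n − 1)/r] for PMT.
Periodic rate r = 0.0705/2 per half-year; n is counted in half-years.
With n = 44: PMT = 10,000 / ([((1+r)^n − 1)/r]) = £98.14

£98.14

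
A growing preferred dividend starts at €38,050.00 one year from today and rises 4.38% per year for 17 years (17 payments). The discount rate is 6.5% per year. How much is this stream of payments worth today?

€519,637.35

Periodic rate r = 0.065 per year.
Growing ordinary annuity: PV = PMT₁ × [1 − ((1+g)/(1+r))^n] / (r − g) = 38,050 × [1 − ((1+0.0438)/(1+r))^17] / (r − 0.0438) = €519,637.35.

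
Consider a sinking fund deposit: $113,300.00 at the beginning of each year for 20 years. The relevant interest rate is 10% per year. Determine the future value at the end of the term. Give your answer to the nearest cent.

This is an annuity due: 20 deposits of $113,300.00 at the beginning of each year.
Periodic rate r = 0.1 per year.
FV = PMT × [((1+r)^n − 1)/r] × (1+r) = 113,300 × [(1+r)^20 − 1] / r × (1+r) = $7,138,183.19

$7,138,183.19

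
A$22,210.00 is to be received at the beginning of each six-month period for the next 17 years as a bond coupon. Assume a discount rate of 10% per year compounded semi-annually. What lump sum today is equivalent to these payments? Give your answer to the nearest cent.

A$377,626.62

This is an annuity due: 34 payments of A$22,210.00 at the beginning of each six-month period.
Periodic rate r = 0.1/2 per half-year; n is counted in half-years.
PV = PMT × [(1 − (1+r)^−n)/r] × (1+r) = 22,210 × [1 − (1+r)^−34] / r × (1+r) = A$377,626.62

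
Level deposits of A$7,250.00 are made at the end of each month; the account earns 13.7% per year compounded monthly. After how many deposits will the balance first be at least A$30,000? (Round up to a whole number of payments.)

5 payments

Periodic rate r = 0.137/12 per month; n is counted in months.
Ordinary annuity FV: 30,000 = 7,250 × [((1+r)^n − 1)/r].
(1+r)^n = 1 + 30,000 × r / 7,250, so n = ln(1 + 30,000·r/7,250) / ln(1+r) = 4.07.
Round up to a whole number of payments: n = 5.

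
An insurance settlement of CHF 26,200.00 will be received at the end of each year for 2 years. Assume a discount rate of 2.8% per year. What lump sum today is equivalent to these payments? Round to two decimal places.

This is an ordinary annuity: 2 payments of CHF 26,200.00 at the end of each year.
Periodic rate r = 0.028 per year.
PV = PMT × [(1 − (1+r)^−n)/r] = 26,200 × [1 − (1+r)^−2] / r = CHF 50,278.58

CHF 50,278.58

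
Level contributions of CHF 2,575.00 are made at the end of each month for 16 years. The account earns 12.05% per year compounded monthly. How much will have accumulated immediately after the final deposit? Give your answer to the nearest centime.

CHF 1,489,853.31

This is an ordinary annuity: 192 deposits of CHF 2,575.00 at the end of each month.
Periodic rate r = 0.1205/12 per month; n is counted in months.
FV = PMT × [((1+r)^n − 1)/r] = 2,575 × [(1+r)^192 − 1] / r = CHF 1,489,853.31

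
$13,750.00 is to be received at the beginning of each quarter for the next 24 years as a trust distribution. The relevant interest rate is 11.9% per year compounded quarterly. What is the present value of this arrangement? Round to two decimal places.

This is an annuity due: 96 payments of $13,750.00 at the beginning of each quarter.
Periodic rate r = 0.119/4 per quarter; n is counted in quarters.
PV = PMT × [(1 − (1+r)^−n)/r] × (1+r) = 13,750 × [1 − (1+r)^−96] / r × (1+r) = $447,405.34

$447,405.34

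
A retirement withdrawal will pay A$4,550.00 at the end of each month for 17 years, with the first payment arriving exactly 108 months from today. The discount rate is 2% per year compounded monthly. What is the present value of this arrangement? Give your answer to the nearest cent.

Ordinary annuity of 204 payments, first payment at period 108.
Periodic rate r = 0.02/12 per month; n is counted in months.
The ordinary-annuity PV formula values the stream one period before the first payment (period 107); discount that back 107 periods:
PV₀ = 4,550 × [1 − (1+r)^−204] / r × (1+r)^−107 = A$657,980.39

A$657,980.39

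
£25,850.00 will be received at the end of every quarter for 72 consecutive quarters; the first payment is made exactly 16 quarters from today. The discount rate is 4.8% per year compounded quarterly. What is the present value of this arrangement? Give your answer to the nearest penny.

Ordinary annuity of 72 payments, first payment at period 16.
Periodic rate r = 0.048/4 per quarter; n is counted in quarters.
The ordinary-annuity PV formula values the stream one period before the first payment (period 15); discount that back 15 periods:
PV₀ = 25,850 × [1 − (1+r)^−72] / r × (1+r)^−15 = £1,038,151.97

£1,038,151.97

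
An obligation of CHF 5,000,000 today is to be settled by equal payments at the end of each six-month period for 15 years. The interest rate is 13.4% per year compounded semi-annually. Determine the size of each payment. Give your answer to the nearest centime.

CHF 390,858.16

Level ordinary annuity; solve PV = PMT × [(1 − (1+r)^−n)/r] for PMT.
Periodic rate r = 0.134/2 per half-year; n is counted in half-years.
With n = 30: PMT = 5,000,000 / ([(1 − (1+r)^−n)/r]) = CHF 390,858.16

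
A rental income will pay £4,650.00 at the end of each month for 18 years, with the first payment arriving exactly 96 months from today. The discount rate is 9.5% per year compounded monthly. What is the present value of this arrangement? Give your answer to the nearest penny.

Ordinary annuity of 216 payments, first payment at period 96.
Periodic rate r = 0.095/12 per month; n is counted in months.
The ordinary-annuity PV formula values the stream one period before the first payment (period 95); discount that back 95 periods:
PV₀ = 4,650 × [1 − (1+r)^−216] / r × (1+r)^−95 = £227,131.72

£227,131.72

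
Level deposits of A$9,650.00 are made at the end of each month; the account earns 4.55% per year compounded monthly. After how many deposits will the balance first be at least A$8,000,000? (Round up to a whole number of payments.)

Periodic rate r = 0.0455/12 per month; n is counted in months.
Ordinary annuity FV: 8,000,000 = 9,650 × [((1+r)^n − 1)/r].
(1+r)^n = 1 + 8,000,000 × r / 9,650, so n = ln(1 + 8,000,000·r/9,650) / ln(1+r) = 375.61.
Round up to a whole number of payments: n = 376.

376 payments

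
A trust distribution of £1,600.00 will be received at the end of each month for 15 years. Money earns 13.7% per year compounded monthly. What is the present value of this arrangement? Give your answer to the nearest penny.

£121,984.07

This is an ordinary annuity: 180 payments of £1,600.00 at the end of each month.
Periodic rate r = 0.137/12 per month; n is counted in months.
PV = PMT × [(1 − (1+r)^−n)/r] = 1,600 × [1 − (1+r)^−180] / r = £121,984.07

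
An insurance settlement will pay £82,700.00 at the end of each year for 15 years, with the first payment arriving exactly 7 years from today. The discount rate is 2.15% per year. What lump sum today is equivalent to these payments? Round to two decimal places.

£924,894.51

Ordinary annuity of 15 payments, first payment at period 7.
Periodic rate r = 0.0215 per year.
The ordinary-annuity PV formula values the stream one period before the first payment (period 6); discount that back 6 periods:
PV₀ = 82,700 × [1 − (1+r)^−15] / r × (1+r)^−6 = £924,894.51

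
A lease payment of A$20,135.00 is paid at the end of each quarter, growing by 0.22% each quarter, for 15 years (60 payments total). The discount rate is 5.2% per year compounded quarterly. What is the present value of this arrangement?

Periodic rate r = 0.052/4 per quarter; n is counted in quarters.
Growing ordinary annuity: PV = PMT₁ × [1 − ((1+g)/(1+r))^n] / (r − g) = 20,135 × [1 − ((1+0.0022)/(1+r))^60] / (r − 0.0022) = A$884,354.14.

A$884,354.14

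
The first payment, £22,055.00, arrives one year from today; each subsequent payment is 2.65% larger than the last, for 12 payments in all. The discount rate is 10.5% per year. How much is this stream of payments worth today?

£164,918.14

Periodic rate r = 0.105 per year.
Growing ordinary annuity: PV = PMT₁ × [1 − ((1+g)/(1+r))^n] / (r − g) = 22,055 × [1 − ((1+0.0265)/(1+r))^12] / (r − 0.0265) = £164,918.14.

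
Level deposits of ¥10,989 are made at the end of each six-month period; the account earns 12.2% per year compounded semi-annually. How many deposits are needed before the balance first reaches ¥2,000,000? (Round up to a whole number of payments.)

43 payments

Periodic rate r = 0.122/2 per half-year; n is counted in half-years.
Ordinary annuity FV: 2,000,000 = 10,989 × [((1+r)^n − 1)/r].
(1+r)^n = 1 + 2,000,000 × r / 10,989, so n = ln(1 + 2,000,000·r/10,989) / ln(1+r) = 42.11.
Round up to a whole number of payments: n = 43.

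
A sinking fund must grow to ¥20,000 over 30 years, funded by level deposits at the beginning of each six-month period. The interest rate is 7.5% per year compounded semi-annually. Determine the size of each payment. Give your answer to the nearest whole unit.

Level annuity due; solve FV = PMT × [((1+r)^n − 1)/r] × (1+r) for PMT.
Periodic rate r = 0.075/2 per half-year; n is counted in half-years.
With n = 60: PMT = 20,000 / ([((1+r)^n − 1)/r] × (1+r)) = ¥89

¥89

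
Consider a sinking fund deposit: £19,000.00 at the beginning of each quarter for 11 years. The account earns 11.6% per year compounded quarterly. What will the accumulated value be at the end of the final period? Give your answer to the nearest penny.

£1,697,460.49

This is an annuity due: 44 deposits of £19,000.00 at the beginning of each quarter.
Periodic rate r = 0.116/4 per quarter; n is counted in quarters.
FV = PMT × [((1+r)^n − 1)/r] × (1+r) = 19,000 × [(1+r)^44 − 1] / r × (1+r) = £1,697,460.49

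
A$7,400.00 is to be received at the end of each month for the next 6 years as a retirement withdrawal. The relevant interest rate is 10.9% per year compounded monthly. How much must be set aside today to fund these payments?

This is an ordinary annuity: 72 payments of A$7,400.00 at the end of each month.
Periodic rate r = 0.109/12 per month; n is counted in months.
PV = PMT × [(1 − (1+r)^−n)/r] = 7,400 × [1 − (1+r)^−72] / r = A$389,824.54

A$389,824.54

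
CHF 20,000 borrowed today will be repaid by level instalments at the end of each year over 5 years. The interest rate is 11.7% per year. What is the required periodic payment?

CHF 5,507.02

Level ordinary annuity; solve PV = PMT × [(1 − (1+r)^−n)/r] for PMT.
Periodic rate r = 0.117 per year.
With n = 5: PMT = 20,000 / ([(1 − (1+r)^−n)/r]) = CHF 5,507.02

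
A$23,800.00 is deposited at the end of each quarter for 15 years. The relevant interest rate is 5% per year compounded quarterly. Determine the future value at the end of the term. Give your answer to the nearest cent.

A$2,108,073.28

This is an ordinary annuity: 60 deposits of A$23,800.00 at the end of each quarter.
Periodic rate r = 0.05/4 per quarter; n is counted in quarters.
FV = PMT × [((1+r)^n − 1)/r] = 23,800 × [(1+r)^60 − 1] / r = A$2,108,073.28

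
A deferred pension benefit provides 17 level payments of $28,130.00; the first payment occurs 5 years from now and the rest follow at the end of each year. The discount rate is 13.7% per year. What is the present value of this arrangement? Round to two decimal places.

Ordinary annuity of 17 payments, first payment at period 5.
Periodic rate r = 0.137 per year.
The ordinary-annuity PV formula values the stream one period before the first payment (period 4); discount that back 4 periods:
PV₀ = 28,130 × [1 − (1+r)^−17] / r × (1+r)^−4 = $109,008.15

$109,008.15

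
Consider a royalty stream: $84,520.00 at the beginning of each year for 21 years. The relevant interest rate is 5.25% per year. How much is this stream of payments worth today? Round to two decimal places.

$1,115,851.85

This is an annuity due: 21 payments of $84,520.00 at the beginning of each year.
Periodic rate r = 0.0525 per year.
PV = PMT × [(1 − (1+r)^−n)/r] × (1+r) = 84,520 × [1 − (1+r)^−21] / r × (1+r) = $1,115,851.85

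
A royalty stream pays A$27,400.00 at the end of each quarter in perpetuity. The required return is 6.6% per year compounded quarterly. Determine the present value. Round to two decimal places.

Periodic rate r = 0.066/4 per quarter.
Level perpetuity: PV = PMT / r = 27,400 / (0.066/4) = A$1,660,606.06.

A$1,660,606.06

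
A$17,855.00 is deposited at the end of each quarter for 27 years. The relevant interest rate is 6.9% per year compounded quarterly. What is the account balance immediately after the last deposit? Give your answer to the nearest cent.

This is an ordinary annuity: 108 deposits of A$17,855.00 at the end of each quarter.
Periodic rate r = 0.069/4 per quarter; n is counted in quarters.
FV = PMT × [((1+r)^n − 1)/r] = 17,855 × [(1+r)^108 − 1] / r = A$5,528,831.16

A$5,528,831.16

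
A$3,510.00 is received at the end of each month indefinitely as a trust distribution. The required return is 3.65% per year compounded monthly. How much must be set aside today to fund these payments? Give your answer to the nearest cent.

Periodic rate r = 0.0365/12 per month.
Level perpetuity: PV = PMT / r = 3,510 / (0.0365/12) = A$1,153,972.60.

A$1,153,972.60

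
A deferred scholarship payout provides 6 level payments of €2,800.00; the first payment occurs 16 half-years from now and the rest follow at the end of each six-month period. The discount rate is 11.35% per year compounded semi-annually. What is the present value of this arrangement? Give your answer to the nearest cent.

€6,077.86

Ordinary annuity of 6 payments, first payment at period 16.
Periodic rate r = 0.1135/2 per half-year; n is counted in half-years.
The ordinary-annuity PV formula values the stream one period before the first payment (period 15); discount that back 15 periods:
PV₀ = 2,800 × [1 − (1+r)^−6] / r × (1+r)^−15 = €6,077.86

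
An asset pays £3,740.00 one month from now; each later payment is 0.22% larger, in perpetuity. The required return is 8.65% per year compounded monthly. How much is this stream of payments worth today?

Periodic rate r = 0.0865/12 per month.
Growing perpetuity (Gordon): PV = PMT₁ / (r − g) = 3,740 / (r − 0.0022) = £746,755.41.

£746,755.41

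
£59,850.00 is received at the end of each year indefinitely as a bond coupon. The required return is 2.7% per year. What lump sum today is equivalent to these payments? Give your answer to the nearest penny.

£2,216,666.67

Periodic rate r = 0.027 per year.
Level perpetuity: PV = PMT / r = 59,850 / (0.027) = £2,216,666.67.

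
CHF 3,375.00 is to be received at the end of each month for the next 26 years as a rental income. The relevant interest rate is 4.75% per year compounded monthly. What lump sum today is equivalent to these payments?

CHF 604,051.42

This is an ordinary annuity: 312 payments of CHF 3,375.00 at the end of each month.
Periodic rate r = 0.0475/12 per month; n is counted in months.
PV = PMT × [(1 − (1+r)^−n)/r] = 3,375 × [1 − (1+r)^−312] / r = CHF 604,051.42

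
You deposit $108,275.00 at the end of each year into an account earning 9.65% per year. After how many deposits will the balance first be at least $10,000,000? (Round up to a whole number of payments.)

Periodic rate r = 0.0965 per year.
Ordinary annuity FV: 10,000,000 = 108,275 × [((1+r)^n − 1)/r].
(1+r)^n = 1 + 10,000,000 × r / 108,275, so n = ln(1 + 10,000,000·r/108,275) / ln(1+r) = 24.90.
Round up to a whole number of payments: n = 25.

25 payments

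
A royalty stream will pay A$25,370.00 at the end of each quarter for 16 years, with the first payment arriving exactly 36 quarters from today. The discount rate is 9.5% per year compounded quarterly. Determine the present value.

A$365,170.73

Ordinary annuity of 64 payments, first payment at period 36.
Periodic rate r = 0.095/4 per quarter; n is counted in quarters.
The ordinary-annuity PV formula values the stream one period before the first payment (period 35); discount that back 35 periods:
PV₀ = 25,370 × [1 − (1+r)^−64] / r × (1+r)^−35 = A$365,170.73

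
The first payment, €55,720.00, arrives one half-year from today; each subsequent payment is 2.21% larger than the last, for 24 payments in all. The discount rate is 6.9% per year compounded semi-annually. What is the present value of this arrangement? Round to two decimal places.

€1,129,216.27

Periodic rate r = 0.069/2 per half-year; n is counted in half-years.
Growing ordinary annuity: PV = PMT₁ × [1 − ((1+g)/(1+r))^n] / (r − g) = 55,720 × [1 − ((1+0.0221)/(1+r))^24] / (r − 0.0221) = €1,129,216.27.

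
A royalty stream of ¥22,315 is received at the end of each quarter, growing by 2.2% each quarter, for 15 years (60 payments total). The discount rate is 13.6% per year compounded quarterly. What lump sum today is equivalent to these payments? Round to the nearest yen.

¥936,508

Periodic rate r = 0.136/4 per quarter; n is counted in quarters.
Growing ordinary annuity: PV = PMT₁ × [1 − ((1+g)/(1+r))^n] / (r − g) = 22,315 × [1 − ((1+0.022)/(1+r))^60] / (r − 0.022) = ¥936,508.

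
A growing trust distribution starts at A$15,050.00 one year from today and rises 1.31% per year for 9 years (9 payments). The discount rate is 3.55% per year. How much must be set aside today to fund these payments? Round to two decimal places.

A$120,041.08

Periodic rate r = 0.0355 per year.
Growing ordinary annuity: PV = PMT₁ × [1 − ((1+g)/(1+r))^n] / (r − g) = 15,050 × [1 − ((1+0.0131)/(1+r))^9] / (r − 0.0131) = A$120,041.08.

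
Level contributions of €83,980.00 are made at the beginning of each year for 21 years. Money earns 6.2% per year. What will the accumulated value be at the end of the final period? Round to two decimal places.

€3,649,227.94

This is an annuity due: 21 deposits of €83,980.00 at the beginning of each year.
Periodic rate r = 0.062 per year.
FV = PMT × [((1+r)^n − 1)/r] × (1+r) = 83,980 × [(1+r)^21 − 1] / r × (1+r) = €3,649,227.94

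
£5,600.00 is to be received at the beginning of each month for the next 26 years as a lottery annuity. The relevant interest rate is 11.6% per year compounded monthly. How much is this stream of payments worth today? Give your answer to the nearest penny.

£555,833.49

This is an annuity due: 312 payments of £5,600.00 at the beginning of each month.
Periodic rate r = 0.116/12 per month; n is counted in months.
PV = PMT × [(1 − (1+r)^−n)/r] × (1+r) = 5,600 × [1 − (1+r)^−312] / r × (1+r) = £555,833.49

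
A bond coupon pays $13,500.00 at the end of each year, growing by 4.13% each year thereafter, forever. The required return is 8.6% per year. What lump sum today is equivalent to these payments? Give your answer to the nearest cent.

$302,013.42

Periodic rate r = 0.086 per year.
Growing perpetuity (Gordon): PV = PMT₁ / (r − g) = 13,500 / (r − 0.0413) = $302,013.42.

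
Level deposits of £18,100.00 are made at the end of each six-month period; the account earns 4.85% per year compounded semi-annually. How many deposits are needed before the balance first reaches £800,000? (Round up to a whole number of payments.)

31 payments

Periodic rate r = 0.0485/2 per half-year; n is counted in half-years.
Ordinary annuity FV: 800,000 = 18,100 × [((1+r)^n − 1)/r].
(1+r)^n = 1 + 800,000 × r / 18,100, so n = ln(1 + 800,000·r/18,100) / ln(1+r) = 30.40.
Round up to a whole number of payments: n = 31.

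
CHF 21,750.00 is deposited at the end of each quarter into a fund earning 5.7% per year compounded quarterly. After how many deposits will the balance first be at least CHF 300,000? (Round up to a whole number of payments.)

13 payments

Periodic rate r = 0.057/4 per quarter; n is counted in quarters.
Ordinary annuity FV: 300,000 = 21,750 × [((1+r)^n − 1)/r].
(1+r)^n = 1 + 300,000 × r / 21,750, so n = ln(1 + 300,000·r/21,750) / ln(1+r) = 12.68.
Round up to a whole number of payments: n = 13.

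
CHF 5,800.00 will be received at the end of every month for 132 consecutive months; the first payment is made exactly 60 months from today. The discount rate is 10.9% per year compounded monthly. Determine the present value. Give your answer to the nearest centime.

CHF 260,998.72

Ordinary annuity of 132 payments, first payment at period 60.
Periodic rate r = 0.109/12 per month; n is counted in months.
The ordinary-annuity PV formula values the stream one period before the first payment (period 59); discount that back 59 periods:
PV₀ = 5,800 × [1 − (1+r)^−132] / r × (1+r)^−59 = CHF 260,998.72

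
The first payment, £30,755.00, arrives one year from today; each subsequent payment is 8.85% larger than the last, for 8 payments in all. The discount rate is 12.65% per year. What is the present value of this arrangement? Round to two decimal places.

Periodic rate r = 0.1265 per year.
Growing ordinary annuity: PV = PMT₁ × [1 − ((1+g)/(1+r))^n] / (r − g) = 30,755 × [1 − ((1+0.0885)/(1+r))^8] / (r − 0.0885) = £194,292.66.

£194,292.66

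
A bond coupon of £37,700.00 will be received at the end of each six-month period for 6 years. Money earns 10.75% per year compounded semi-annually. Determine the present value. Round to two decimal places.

£327,188.42

This is an ordinary annuity: 12 payments of £37,700.00 at the end of each six-month period.
Periodic rate r = 0.1075/2 per half-year; n is counted in half-years.
PV = PMT × [(1 − (1+r)^−n)/r] = 37,700 × [1 − (1+r)^−12] / r = £327,188.42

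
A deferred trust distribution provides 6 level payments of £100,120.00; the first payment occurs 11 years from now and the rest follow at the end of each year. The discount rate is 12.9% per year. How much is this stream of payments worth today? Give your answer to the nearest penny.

Ordinary annuity of 6 payments, first payment at period 11.
Periodic rate r = 0.129 per year.
The ordinary-annuity PV formula values the stream one period before the first payment (period 10); discount that back 10 periods:
PV₀ = 100,120 × [1 − (1+r)^−6] / r × (1+r)^−10 = £119,284.97

£119,284.97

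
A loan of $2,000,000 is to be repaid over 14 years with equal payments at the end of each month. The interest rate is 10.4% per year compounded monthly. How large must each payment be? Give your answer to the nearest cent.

Level ordinary annuity; solve PV = PMT × [(1 − (1+r)^−n)/r] for PMT.
Periodic rate r = 0.104/12 per month; n is counted in months.
With n = 168: PMT = 2,000,000 / ([(1 − (1+r)^−n)/r]) = $22,647.13

$22,647.13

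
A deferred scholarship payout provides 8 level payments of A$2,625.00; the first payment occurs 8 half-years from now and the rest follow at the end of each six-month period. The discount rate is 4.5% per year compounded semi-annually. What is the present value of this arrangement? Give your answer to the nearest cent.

Ordinary annuity of 8 payments, first payment at period 8.
Periodic rate r = 0.045/2 per half-year; n is counted in half-years.
The ordinary-annuity PV formula values the stream one period before the first payment (period 7); discount that back 7 periods:
PV₀ = 2,625 × [1 − (1+r)^−8] / r × (1+r)^−7 = A$16,280.04

A$16,280.04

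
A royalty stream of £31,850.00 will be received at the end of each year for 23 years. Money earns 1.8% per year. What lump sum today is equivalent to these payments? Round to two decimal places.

£595,525.70

This is an ordinary annuity: 23 payments of £31,850.00 at the end of each year.
Periodic rate r = 0.018 per year.
PV = PMT × [(1 − (1+r)^−n)/r] = 31,850 × [1 − (1+r)^−23] / r = £595,525.70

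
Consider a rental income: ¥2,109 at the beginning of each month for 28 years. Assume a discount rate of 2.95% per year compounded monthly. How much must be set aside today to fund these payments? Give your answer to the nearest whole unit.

This is an annuity due: 336 payments of ¥2,109 at the beginning of each month.
Periodic rate r = 0.0295/12 per month; n is counted in months.
PV = PMT × [(1 − (1+r)^−n)/r] × (1+r) = 2,109 × [1 − (1+r)^−336] / r × (1+r) = ¥483,117

¥483,117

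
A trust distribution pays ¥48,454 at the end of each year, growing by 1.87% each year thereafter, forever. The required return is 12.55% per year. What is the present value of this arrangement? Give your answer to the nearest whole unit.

Periodic rate r = 0.1255 per year.
Growing perpetuity (Gordon): PV = PMT₁ / (r − g) = 48,454 / (r − 0.0187) = ¥453,689.

¥453,689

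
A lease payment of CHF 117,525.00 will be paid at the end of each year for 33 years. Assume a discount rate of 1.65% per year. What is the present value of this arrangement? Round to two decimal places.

This is an ordinary annuity: 33 payments of CHF 117,525.00 at the end of each year.
Periodic rate r = 0.0165 per year.
PV = PMT × [(1 − (1+r)^−n)/r] = 117,525 × [1 − (1+r)^−33] / r = CHF 2,972,205.68

CHF 2,972,205.68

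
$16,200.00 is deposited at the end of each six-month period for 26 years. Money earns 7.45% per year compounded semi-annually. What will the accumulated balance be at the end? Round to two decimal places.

$2,478,015.59

This is an ordinary annuity: 52 deposits of $16,200.00 at the end of each six-month period.
Periodic rate r = 0.0745/2 per half-year; n is counted in half-years.
FV = PMT × [((1+r)^n − 1)/r] = 16,200 × [(1+r)^52 − 1] / r = $2,478,015.59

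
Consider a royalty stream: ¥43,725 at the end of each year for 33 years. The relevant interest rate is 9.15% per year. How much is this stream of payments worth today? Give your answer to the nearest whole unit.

This is an ordinary annuity: 33 payments of ¥43,725 at the end of each year.
Periodic rate r = 0.0915 per year.
PV = PMT × [(1 − (1+r)^−n)/r] = 43,725 × [1 − (1+r)^−33] / r = ¥451,291

¥451,291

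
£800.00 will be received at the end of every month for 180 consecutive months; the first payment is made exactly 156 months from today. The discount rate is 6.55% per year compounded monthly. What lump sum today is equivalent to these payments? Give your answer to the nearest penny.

£39,374.66

Ordinary annuity of 180 payments, first payment at period 156.
Periodic rate r = 0.0655/12 per month; n is counted in months.
The ordinary-annuity PV formula values the stream one period before the first payment (period 155); discount that back 155 periods:
PV₀ = 800 × [1 − (1+r)^−180] / r × (1+r)^−155 = £39,374.66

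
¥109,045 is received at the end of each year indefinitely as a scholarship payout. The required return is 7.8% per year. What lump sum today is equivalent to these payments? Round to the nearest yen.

Periodic rate r = 0.078 per year.
Level perpetuity: PV = PMT / r = 109,045 / (0.078) = ¥1,398,013.

¥1,398,013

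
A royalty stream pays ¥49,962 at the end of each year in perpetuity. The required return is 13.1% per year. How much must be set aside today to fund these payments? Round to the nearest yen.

Periodic rate r = 0.131 per year.
Level perpetuity: PV = PMT / r = 49,962 / (0.131) = ¥381,389.

¥381,389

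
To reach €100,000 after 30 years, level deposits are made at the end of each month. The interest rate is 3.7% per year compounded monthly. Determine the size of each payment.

Level ordinary annuity; solve FV = PMT × [((1+r)^n − 1)/r] for PMT.
Periodic rate r = 0.037/12 per month; n is counted in months.
With n = 360: PMT = 100,000 / ([((1+r)^n − 1)/r]) = €151.95

€151.95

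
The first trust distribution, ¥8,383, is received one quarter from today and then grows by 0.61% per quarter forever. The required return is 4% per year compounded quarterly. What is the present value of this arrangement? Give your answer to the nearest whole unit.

¥2,149,487

Periodic rate r = 0.04/4 per quarter.
Growing perpetuity (Gordon): PV = PMT₁ / (r − g) = 8,383 / (r − 0.0061) = ¥2,149,487.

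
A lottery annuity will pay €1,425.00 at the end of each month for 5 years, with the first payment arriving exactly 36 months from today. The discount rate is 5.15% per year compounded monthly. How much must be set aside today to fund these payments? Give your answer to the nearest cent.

Ordinary annuity of 60 payments, first payment at period 36.
Periodic rate r = 0.0515/12 per month; n is counted in months.
The ordinary-annuity PV formula values the stream one period before the first payment (period 35); discount that back 35 periods:
PV₀ = 1,425 × [1 − (1+r)^−60] / r × (1+r)^−35 = €64,764.81

€64,764.81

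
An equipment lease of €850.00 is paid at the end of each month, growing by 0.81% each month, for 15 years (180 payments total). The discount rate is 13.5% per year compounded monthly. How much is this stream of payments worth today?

€115,946.88

Periodic rate r = 0.135/12 per month; n is counted in months.
Growing ordinary annuity: PV = PMT₁ × [1 − ((1+g)/(1+r))^n] / (r − g) = 850 × [1 − ((1+0.0081)/(1+r))^180] / (r − 0.0081) = €115,946.88.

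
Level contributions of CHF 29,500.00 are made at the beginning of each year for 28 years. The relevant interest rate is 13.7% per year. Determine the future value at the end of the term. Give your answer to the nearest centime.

CHF 8,670,860.82

This is an annuity due: 28 deposits of CHF 29,500.00 at the beginning of each year.
Periodic rate r = 0.137 per year.
FV = PMT × [((1+r)^n − 1)/r] × (1+r) = 29,500 × [(1+r)^28 − 1] / r × (1+r) = CHF 8,670,860.82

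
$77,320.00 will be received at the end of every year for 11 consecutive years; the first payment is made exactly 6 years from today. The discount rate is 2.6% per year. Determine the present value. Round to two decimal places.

Ordinary annuity of 11 payments, first payment at period 6.
Periodic rate r = 0.026 per year.
The ordinary-annuity PV formula values the stream one period before the first payment (period 5); discount that back 5 periods:
PV₀ = 77,320 × [1 − (1+r)^−11] / r × (1+r)^−5 = $643,418.05

$643,418.05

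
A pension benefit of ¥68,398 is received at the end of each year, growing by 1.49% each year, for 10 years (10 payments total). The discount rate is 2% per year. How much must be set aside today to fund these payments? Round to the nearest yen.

Periodic rate r = 0.02 per year.
Growing ordinary annuity: PV = PMT₁ × [1 − ((1+g)/(1+r))^n] / (r − g) = 68,398 × [1 − ((1+0.0149)/(1+r))^10] / (r − 0.0149) = ¥655,680.

¥655,680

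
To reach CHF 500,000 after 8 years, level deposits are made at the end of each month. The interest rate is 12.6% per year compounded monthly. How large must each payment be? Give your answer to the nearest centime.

Level ordinary annuity; solve FV = PMT × [((1+r)^n − 1)/r] for PMT.
Periodic rate r = 0.126/12 per month; n is counted in months.
With n = 96: PMT = 500,000 / ([((1+r)^n − 1)/r]) = CHF 3,042.15

CHF 3,042.15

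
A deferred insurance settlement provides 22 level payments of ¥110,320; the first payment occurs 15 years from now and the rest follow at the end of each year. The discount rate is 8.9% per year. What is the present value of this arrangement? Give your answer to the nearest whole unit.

Ordinary annuity of 22 payments, first payment at period 15.
Periodic rate r = 0.089 per year.
The ordinary-annuity PV formula values the stream one period before the first payment (period 14); discount that back 14 periods:
PV₀ = 110,320 × [1 − (1+r)^−22] / r × (1+r)^−14 = ¥318,150

¥318,150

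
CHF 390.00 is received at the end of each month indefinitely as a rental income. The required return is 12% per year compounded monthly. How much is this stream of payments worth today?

Periodic rate r = 0.12/12 per month.
Level perpetuity: PV = PMT / r = 390 / (0.12/12) = CHF 39,000.00.

CHF 39,000.00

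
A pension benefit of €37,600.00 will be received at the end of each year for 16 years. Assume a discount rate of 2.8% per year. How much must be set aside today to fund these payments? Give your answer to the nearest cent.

€479,600.40

This is an ordinary annuity: 16 payments of €37,600.00 at the end of each year.
Periodic rate r = 0.028 per year.
PV = PMT × [(1 − (1+r)^−n)/r] = 37,600 × [1 − (1+r)^−16] / r = €479,600.40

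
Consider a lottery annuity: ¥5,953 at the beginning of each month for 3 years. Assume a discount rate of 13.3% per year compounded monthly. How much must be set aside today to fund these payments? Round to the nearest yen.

This is an annuity due: 36 payments of ¥5,953 at the beginning of each month.
Periodic rate r = 0.133/12 per month; n is counted in months.
PV = PMT × [(1 − (1+r)^−n)/r] × (1+r) = 5,953 × [1 − (1+r)^−36] / r × (1+r) = ¥177,873

¥177,873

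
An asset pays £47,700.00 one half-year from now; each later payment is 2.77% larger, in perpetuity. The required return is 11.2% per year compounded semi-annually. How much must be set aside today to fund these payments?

Periodic rate r = 0.112/2 per half-year.
Growing perpetuity (Gordon): PV = PMT₁ / (r − g) = 47,700 / (r − 0.0277) = £1,685,512.37.

£1,685,512.37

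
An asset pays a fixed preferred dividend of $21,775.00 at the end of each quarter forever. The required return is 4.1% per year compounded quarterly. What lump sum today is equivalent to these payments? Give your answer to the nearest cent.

Periodic rate r = 0.041/4 per quarter.
Level perpetuity: PV = PMT / r = 21,775 / (0.041/4) = $2,124,390.24.

$2,124,390.24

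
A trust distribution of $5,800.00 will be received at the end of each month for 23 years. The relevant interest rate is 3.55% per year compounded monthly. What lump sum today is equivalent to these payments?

$1,092,996.58

This is an ordinary annuity: 276 payments of $5,800.00 at the end of each month.
Periodic rate r = 0.0355/12 per month; n is counted in months.
PV = PMT × [(1 − (1+r)^−n)/r] = 5,800 × [1 − (1+r)^−276] / r = $1,092,996.58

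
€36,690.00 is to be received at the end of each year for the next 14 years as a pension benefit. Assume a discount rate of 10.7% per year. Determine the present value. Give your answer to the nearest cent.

This is an ordinary annuity: 14 payments of €36,690.00 at the end of each year.
Periodic rate r = 0.107 per year.
PV = PMT × [(1 − (1+r)^−n)/r] = 36,690 × [1 − (1+r)^−14] / r = €260,274.90

€260,274.90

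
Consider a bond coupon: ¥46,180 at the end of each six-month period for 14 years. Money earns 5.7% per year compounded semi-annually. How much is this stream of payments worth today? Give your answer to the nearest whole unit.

¥882,636

This is an ordinary annuity: 28 payments of ¥46,180 at the end of each six-month period.
Periodic rate r = 0.057/2 per half-year; n is counted in half-years.
PV = PMT × [(1 − (1+r)^−n)/r] = 46,180 × [1 − (1+r)^−28] / r = ¥882,636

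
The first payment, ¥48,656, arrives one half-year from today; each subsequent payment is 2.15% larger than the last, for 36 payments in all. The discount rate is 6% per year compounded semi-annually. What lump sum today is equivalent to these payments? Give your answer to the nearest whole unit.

¥1,476,487

Periodic rate r = 0.06/2 per half-year; n is counted in half-years.
Growing ordinary annuity: PV = PMT₁ × [1 − ((1+g)/(1+r))^n] / (r − g) = 48,656 × [1 − ((1+0.0215)/(1+r))^36] / (r − 0.0215) = ¥1,476,487.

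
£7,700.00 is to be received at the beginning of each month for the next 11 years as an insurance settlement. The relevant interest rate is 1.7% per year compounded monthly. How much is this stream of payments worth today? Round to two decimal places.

£927,739.26

This is an annuity due: 132 payments of £7,700.00 at the beginning of each month.
Periodic rate r = 0.017/12 per month; n is counted in months.
PV = PMT × [(1 − (1+r)^−n)/r] × (1+r) = 7,700 × [1 − (1+r)^−132] / r × (1+r) = £927,739.26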